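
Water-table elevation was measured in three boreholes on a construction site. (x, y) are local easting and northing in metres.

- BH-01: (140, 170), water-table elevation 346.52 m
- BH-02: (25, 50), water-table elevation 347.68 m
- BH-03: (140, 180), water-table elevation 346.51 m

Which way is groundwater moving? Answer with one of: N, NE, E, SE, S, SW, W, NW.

Differences from BH-01: to BH-02 (Δx, Δy, Δh) = (-115, -120, +1.16); to BH-03 = (0, 10, -0.01).
Solve a·Δx + b·Δy = Δh: det = (-115)·10 − 0·(-120) = -1150.
∂h/∂x = [(+1.16)·10 − (-0.01)·(-120)] / -1150 = -0.009043
∂h/∂y = [(-115)·(-0.01) − 0·(+1.16)] / -1150 = -0.0010000
Flow = −∇h = (+0.009043 east, +0.0010000 north), which points east.

E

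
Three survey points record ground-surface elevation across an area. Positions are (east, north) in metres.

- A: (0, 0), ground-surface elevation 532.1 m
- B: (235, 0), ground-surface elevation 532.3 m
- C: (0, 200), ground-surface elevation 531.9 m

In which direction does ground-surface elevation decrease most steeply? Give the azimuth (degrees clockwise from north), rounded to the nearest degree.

∂z/∂x = (532.3 − 532.1) / (235 − 0) = +0.0008511
∂z/∂y = (531.9 − 532.1) / (200 − 0) = -0.001000
Steepest decrease is along −∇f: components (-0.0008511 E, +0.001000 N).
Azimuth = atan2(-0.0008511, +0.001000) = 319.6° ≈ 320°.

320°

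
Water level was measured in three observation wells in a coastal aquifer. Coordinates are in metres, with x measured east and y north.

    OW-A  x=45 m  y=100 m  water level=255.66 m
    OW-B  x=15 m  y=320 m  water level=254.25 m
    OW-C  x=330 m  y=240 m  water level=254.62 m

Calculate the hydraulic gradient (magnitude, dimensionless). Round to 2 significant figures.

Taking OW-A as reference: OW-B−OW-A = (-30, 220, -1.41); OW-C−OW-A = (285, 140, -1.04).
Solve a·Δx + b·Δy = Δh: det = (-30)·140 − 285·220 = -66900.
∂h/∂x = [(-1.41)·140 − (-1.04)·220] / -66900 = -0.0004694
∂h/∂y = [(-30)·(-1.04) − 285·(-1.41)] / -66900 = -0.006473
|∇h| = √(-0.0004694² + -0.006473²) = 0.00649

0.0065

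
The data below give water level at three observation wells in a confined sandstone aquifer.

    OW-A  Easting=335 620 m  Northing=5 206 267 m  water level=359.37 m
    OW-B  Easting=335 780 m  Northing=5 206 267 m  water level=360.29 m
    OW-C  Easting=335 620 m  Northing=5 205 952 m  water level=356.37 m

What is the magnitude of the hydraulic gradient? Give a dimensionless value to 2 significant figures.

∂h/∂x = (360.29 − 359.37) / (335780 − 335620) = +0.005750
∂h/∂y = (356.37 − 359.37) / (5205952 − 5206267) = +0.009524
|∇h| = √(0.005750² + 0.009524²) = 0.01113

0.011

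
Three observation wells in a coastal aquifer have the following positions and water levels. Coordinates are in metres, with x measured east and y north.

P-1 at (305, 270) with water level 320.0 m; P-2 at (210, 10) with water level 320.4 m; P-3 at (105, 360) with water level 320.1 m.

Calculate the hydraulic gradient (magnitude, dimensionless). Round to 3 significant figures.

With h = a·x + b·y + c and P-1 as origin, the differences give:
  (-95)·a + (-260)·b = +0.4
  (-200)·a + 90·b = +0.1
Eliminate b (×90 and ×(-260), subtract): -60550·a = 62.00 → a = ∂h/∂x = -0.001024
Back-substitute: b = ∂h/∂y = -0.001164.
|∇h| = √(-0.001024² + -0.001164²) = 0.00155

0.00155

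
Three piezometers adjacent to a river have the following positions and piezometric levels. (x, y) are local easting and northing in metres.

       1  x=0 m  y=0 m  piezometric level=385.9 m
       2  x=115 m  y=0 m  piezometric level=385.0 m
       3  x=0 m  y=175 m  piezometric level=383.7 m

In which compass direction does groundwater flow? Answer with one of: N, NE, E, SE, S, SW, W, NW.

NE

∂h/∂x = (385.0 − 385.9) / (115 − 0) = -0.007826
∂h/∂y = (383.7 − 385.9) / (175 − 0) = -0.01257
Flow = −∇h = (+0.007826 east, +0.01257 north), which points northeast.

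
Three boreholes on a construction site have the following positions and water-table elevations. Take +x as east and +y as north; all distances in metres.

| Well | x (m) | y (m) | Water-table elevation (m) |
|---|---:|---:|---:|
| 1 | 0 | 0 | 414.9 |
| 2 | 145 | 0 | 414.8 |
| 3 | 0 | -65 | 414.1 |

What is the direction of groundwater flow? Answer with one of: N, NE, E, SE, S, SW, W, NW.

S

∂h/∂x = (414.8 − 414.9) / (145 − 0) = -0.0006897
∂h/∂y = (414.1 − 414.9) / (-65 − 0) = +0.01231
Flow = −∇h = (+0.0006897 east, -0.01231 north), which points south.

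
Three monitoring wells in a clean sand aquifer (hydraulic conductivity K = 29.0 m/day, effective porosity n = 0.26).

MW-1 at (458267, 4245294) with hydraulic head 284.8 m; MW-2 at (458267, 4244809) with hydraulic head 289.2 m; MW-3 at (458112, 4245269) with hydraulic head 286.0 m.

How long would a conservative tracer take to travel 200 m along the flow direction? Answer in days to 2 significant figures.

160 days

With h = a·x + b·y + c and MW-1 as origin, the differences give:
  0·a + (-485)·b = +4.4
  (-155)·a + (-25)·b = +1.2
Eliminate b (×(-25) and ×(-485), subtract): -75175·a = 472.00 → a = ∂h/∂x = -0.006279
Back-substitute: b = ∂h/∂y = -0.009072.
|∇h| = √(-0.006279² + -0.009072²) = 0.01103
Seepage velocity v = K·i/n = 29.0 × 0.01103 / 0.26 = 1.23 m/day.
t = 200 / 1.23 = 162.6 days.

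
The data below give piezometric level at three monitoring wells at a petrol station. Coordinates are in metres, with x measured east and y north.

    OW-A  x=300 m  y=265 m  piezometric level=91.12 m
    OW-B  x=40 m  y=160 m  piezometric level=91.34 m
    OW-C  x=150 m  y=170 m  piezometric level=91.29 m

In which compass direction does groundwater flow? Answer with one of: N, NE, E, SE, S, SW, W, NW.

Taking OW-A as reference: OW-B−OW-A = (-260, -105, +0.22); OW-C−OW-A = (-150, -95, +0.17).
Solve a·Δx + b·Δy = Δh: det = (-260)·(-95) − (-150)·(-105) = 8950.
∂h/∂x = [(+0.22)·(-95) − (+0.17)·(-105)] / 8950 = -0.0003408
∂h/∂y = [(-260)·(+0.17) − (-150)·(+0.22)] / 8950 = -0.001251
Flow = −∇h = (+0.0003408 east, +0.001251 north), which points north.

N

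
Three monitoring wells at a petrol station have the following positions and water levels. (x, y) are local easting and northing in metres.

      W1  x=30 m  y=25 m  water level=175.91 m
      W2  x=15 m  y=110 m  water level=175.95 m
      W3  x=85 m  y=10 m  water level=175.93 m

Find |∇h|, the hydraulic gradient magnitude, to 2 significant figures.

With h = a·x + b·y + c and W1 as origin, the differences give:
  (-15)·a + 85·b = +0.04
  55·a + (-15)·b = +0.02
Eliminate b (×(-15) and ×85, subtract): -4450·a = -2.300 → a = ∂h/∂x = +0.0005169
Back-substitute: b = ∂h/∂y = +0.0005618.
|∇h| = √(0.0005169² + 0.0005618²) = 0.0007634

0.00076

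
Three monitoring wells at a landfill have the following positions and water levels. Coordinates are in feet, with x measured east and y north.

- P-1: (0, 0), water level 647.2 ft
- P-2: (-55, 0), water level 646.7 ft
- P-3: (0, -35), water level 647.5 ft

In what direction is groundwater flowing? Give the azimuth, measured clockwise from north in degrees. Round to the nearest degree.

∂h/∂x = (646.7 − 647.2) / (-55 − 0) = +0.009091
∂h/∂y = (647.5 − 647.2) / (-35 − 0) = -0.008571
Flow direction (−∇h) has components (-0.009091 E, +0.008571 N).
Azimuth = atan2(E, N) = atan2(-0.009091, +0.008571) = 313.3° ≈ 313°.

313°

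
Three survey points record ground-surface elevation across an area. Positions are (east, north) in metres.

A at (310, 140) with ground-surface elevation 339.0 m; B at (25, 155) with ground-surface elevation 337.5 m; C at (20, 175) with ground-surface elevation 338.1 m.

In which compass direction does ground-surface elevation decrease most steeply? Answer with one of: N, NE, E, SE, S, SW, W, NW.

Differences from A: to B (Δx, Δy, Δh) = (-285, 15, -1.5); to C = (-290, 35, -0.9).
Determinant of the coordinate differences = (-285)·35 − (-290)·15 = -5625.
∂z/∂x = [(-1.5)·35 − (-0.9)·15] / -5625 = +0.006933
∂z/∂y = [(-285)·(-0.9) − (-290)·(-1.5)] / -5625 = +0.03173
Steepest decrease is along −∇f = (-0.006933 E, -0.03173 N) → south.

S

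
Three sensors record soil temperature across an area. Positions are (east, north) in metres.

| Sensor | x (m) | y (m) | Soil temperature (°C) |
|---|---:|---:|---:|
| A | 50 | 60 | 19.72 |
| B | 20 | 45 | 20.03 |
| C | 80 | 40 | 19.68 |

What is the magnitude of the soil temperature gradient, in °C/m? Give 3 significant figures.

Taking A as reference: B−A = (-30, -15, +0.31); C−A = (30, -20, -0.04).
Determinant of the coordinate differences = (-30)·(-20) − 30·(-15) = 1050.
∂T/∂x = [(+0.31)·(-20) − (-0.04)·(-15)] / 1050 = -0.006476
∂T/∂y = [(-30)·(-0.04) − 30·(+0.31)] / 1050 = -0.007714
|∇f| = √(-0.006476² + -0.007714²) = 0.01007 °C/m

0.0101 °C/m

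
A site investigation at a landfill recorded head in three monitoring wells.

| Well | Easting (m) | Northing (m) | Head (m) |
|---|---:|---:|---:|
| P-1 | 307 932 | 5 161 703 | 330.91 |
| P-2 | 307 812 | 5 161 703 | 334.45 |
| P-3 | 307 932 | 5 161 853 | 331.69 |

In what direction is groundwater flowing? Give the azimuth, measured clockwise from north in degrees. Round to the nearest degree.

∂h/∂x = (334.45 − 330.91) / (307812 − 307932) = -0.02950
∂h/∂y = (331.69 − 330.91) / (5161853 − 5161703) = +0.005200
Flow direction (−∇h) has components (+0.02950 E, -0.005200 N).
Azimuth = atan2(E, N) = atan2(+0.02950, -0.005200) = 100.0° ≈ 100°.

100°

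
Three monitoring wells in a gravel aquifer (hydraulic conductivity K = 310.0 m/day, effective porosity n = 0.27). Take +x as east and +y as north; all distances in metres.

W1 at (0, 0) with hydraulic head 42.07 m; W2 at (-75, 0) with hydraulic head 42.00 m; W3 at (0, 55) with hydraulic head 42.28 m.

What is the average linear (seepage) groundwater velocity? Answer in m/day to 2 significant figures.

4.5 m/day

∂h/∂x = (42.00 − 42.07) / (-75 − 0) = +0.0009333
∂h/∂y = (42.28 − 42.07) / (55 − 0) = +0.003818
|∇h| = √(0.0009333² + 0.003818²) = 0.00393
Seepage velocity v = K·i/n = 310.0 × 0.00393 / 0.27 = 4.512 m/day.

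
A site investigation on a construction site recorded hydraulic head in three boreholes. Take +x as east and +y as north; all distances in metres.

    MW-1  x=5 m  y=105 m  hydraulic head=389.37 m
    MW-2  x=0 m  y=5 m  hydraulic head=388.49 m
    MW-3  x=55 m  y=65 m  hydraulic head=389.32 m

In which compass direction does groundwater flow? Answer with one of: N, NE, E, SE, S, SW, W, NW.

SW

With h = a·x + b·y + c and MW-1 as origin, the differences give:
  (-5)·a + (-100)·b = -0.88
  50·a + (-40)·b = -0.05
Eliminate b (×(-40) and ×(-100), subtract): 5200·a = 30.200 → a = ∂h/∂x = +0.005808
Back-substitute: b = ∂h/∂y = +0.008510.
Flow = −∇h = (-0.005808 east, -0.008510 north), which points southwest.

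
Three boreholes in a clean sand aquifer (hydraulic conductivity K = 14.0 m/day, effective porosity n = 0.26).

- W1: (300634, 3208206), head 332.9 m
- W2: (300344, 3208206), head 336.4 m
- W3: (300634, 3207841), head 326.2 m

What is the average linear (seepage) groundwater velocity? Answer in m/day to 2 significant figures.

∂h/∂x = (336.4 − 332.9) / (300344 − 300634) = -0.01207
∂h/∂y = (326.2 − 332.9) / (3207841 − 3208206) = +0.01836
|∇h| = √(-0.01207² + 0.01836²) = 0.02197
Seepage velocity v = K·i/n = 14.0 × 0.02197 / 0.26 = 1.183 m/day.

1.2 m/day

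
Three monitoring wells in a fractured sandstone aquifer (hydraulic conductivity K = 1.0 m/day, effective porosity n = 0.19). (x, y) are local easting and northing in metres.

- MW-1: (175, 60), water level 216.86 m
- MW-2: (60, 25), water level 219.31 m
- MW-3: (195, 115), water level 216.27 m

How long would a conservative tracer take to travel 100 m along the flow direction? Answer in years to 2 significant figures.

Three-point gradient (reference MW-1): Δ to MW-2 = (-115, -35, +2.45), Δ to MW-3 = (20, 55, -0.59).
∂h/∂x = -0.02028, ∂h/∂y = -0.003351 (det = -5625).
|∇h| = √(-0.02028² + -0.003351²) = 0.02055
Seepage velocity v = K·i/n = 1.0 × 0.02055 / 0.19 = 0.1082 m/day.
t = 100 / 0.1082 = 924.2 days = 2.53 years.

2.5 years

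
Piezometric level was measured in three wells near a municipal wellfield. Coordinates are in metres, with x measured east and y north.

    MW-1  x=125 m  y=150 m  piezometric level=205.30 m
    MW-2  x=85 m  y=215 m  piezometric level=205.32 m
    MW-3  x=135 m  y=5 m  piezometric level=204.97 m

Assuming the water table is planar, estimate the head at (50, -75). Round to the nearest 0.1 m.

204.5 m

Taking MW-1 as reference: MW-2−MW-1 = (-40, 65, +0.02); MW-3−MW-1 = (10, -145, -0.33).
Determinant of the coordinate differences = (-40)·(-145) − 10·65 = 5150.
∂h/∂x = [(+0.02)·(-145) − (-0.33)·65] / 5150 = +0.003602
∂h/∂y = [(-40)·(-0.33) − 10·(+0.02)] / 5150 = +0.002524
h(50, -75) = 205.30 + (+0.003602)·(-75) + (+0.002524)·(-225) = 205.30 -0.270 -0.568 = 204.462 m.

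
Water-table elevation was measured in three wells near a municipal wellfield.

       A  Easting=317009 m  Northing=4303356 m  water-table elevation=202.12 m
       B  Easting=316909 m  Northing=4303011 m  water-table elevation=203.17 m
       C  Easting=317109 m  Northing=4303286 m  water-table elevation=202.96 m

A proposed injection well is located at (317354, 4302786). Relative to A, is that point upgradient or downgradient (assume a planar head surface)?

With h = a·x + b·y + c and A as origin, the differences give:
  (-100)·a + (-345)·b = +1.05
  100·a + (-70)·b = +0.84
Eliminate b (×(-70) and ×(-345), subtract): 41500·a = 216.300 → a = ∂h/∂x = +0.005212
Back-substitute: b = ∂h/∂y = -0.004554.
Head at (317354, 4302786) = 202.12 + (+0.005212)·(345) + (-0.004554)·(-570) = 206.51 m.
That is higher than the 202.12 m at A, so the point is upgradient.

upgradient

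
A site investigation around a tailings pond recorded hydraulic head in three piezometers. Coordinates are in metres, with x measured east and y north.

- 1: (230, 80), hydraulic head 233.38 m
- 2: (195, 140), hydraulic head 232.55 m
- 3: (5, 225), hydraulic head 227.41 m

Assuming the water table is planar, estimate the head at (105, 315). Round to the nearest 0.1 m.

Taking 1 as reference: 2−1 = (-35, 60, -0.83); 3−1 = (-225, 145, -5.97).
Determinant of the coordinate differences = (-35)·145 − (-225)·60 = 8425.
∂h/∂x = [(-0.83)·145 − (-5.97)·60] / 8425 = +0.02823
∂h/∂y = [(-35)·(-5.97) − (-225)·(-0.83)] / 8425 = +0.002635
h(105, 315) = 233.38 + (+0.02823)·(-125) + (+0.002635)·(235) = 233.38 -3.529 +0.619 = 230.470 m.

230.5 m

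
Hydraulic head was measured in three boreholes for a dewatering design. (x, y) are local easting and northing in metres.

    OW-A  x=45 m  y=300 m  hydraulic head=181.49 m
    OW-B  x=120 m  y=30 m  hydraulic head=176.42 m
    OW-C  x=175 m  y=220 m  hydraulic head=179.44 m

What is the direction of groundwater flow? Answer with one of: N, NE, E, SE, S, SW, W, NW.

S

Three-point gradient (reference OW-A): Δ to OW-B = (75, -270, -5.07), Δ to OW-C = (130, -80, -2.05).
∂h/∂x = -0.005082, ∂h/∂y = +0.01737 (det = 29100).
Flow = −∇h = (+0.005082 east, -0.01737 north), which points south.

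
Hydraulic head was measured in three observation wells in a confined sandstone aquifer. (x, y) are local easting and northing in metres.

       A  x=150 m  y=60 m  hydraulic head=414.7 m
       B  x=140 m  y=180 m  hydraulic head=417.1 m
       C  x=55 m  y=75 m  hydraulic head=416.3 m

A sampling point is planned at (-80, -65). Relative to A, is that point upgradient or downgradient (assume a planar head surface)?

upgradient

Taking A as reference: B−A = (-10, 120, +2.4); C−A = (-95, 15, +1.6).
Determinant of the coordinate differences = (-10)·15 − (-95)·120 = 11250.
∂h/∂x = [(+2.4)·15 − (+1.6)·120] / 11250 = -0.01387
∂h/∂y = [(-10)·(+1.6) − (-95)·(+2.4)] / 11250 = +0.01884
Head at (-80, -65) = 414.7 + (-0.01387)·(-230) + (+0.01884)·(-125) = 415.53 m.
That is higher than the 414.7 m at A, so the point is upgradient.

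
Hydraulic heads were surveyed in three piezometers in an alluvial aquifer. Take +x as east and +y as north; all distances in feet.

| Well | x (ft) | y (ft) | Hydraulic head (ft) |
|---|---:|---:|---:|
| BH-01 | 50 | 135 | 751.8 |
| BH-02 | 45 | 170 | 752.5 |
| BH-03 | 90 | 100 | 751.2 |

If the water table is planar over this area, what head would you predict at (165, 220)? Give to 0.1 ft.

Taking BH-01 as reference: BH-02−BH-01 = (-5, 35, +0.7); BH-03−BH-01 = (40, -35, -0.6).
Solve a·Δx + b·Δy = Δh: det = (-5)·(-35) − 40·35 = -1225.
∂h/∂x = [(+0.7)·(-35) − (-0.6)·35] / -1225 = +0.002857
∂h/∂y = [(-5)·(-0.6) − 40·(+0.7)] / -1225 = +0.02041
h(165, 220) = 751.8 + (+0.002857)·(115) + (+0.02041)·(85) = 751.8 +0.329 +1.735 = 753.863 ft.

753.9 ft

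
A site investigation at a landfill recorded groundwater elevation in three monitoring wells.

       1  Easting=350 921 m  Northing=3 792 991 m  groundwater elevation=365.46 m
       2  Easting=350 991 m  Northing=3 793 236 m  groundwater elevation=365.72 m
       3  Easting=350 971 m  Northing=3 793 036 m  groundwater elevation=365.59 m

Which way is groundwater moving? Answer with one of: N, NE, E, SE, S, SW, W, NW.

W

Differences from 1: to 2 (Δx, Δy, Δh) = (70, 245, +0.26); to 3 = (50, 45, +0.13).
Determinant of the coordinate differences = 70·45 − 50·245 = -9100.
∂h/∂x = [(+0.26)·45 − (+0.13)·245] / -9100 = +0.002214
∂h/∂y = [70·(+0.13) − 50·(+0.26)] / -9100 = +0.0004286
Flow = −∇h = (-0.002214 east, -0.0004286 north), which points west.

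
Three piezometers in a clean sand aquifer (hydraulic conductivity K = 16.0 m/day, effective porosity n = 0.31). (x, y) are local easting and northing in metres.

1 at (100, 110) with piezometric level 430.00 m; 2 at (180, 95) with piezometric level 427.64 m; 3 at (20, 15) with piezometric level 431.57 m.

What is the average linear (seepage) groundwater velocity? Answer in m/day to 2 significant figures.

Differences from 1: to 2 (Δx, Δy, Δh) = (80, -15, -2.36); to 3 = (-80, -95, +1.57).
Determinant of the coordinate differences = 80·(-95) − (-80)·(-15) = -8800.
∂h/∂x = [(-2.36)·(-95) − (+1.57)·(-15)] / -8800 = -0.02815
∂h/∂y = [80·(+1.57) − (-80)·(-2.36)] / -8800 = +0.007182
|∇h| = √(-0.02815² + 0.007182²) = 0.02905
Seepage velocity v = K·i/n = 16.0 × 0.02905 / 0.31 = 1.499 m/day.

1.5 m/day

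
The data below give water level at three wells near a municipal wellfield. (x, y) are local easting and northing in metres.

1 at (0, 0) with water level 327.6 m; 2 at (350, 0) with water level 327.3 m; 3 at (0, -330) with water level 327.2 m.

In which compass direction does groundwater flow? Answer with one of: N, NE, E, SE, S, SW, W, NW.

SE

∂h/∂x = (327.3 − 327.6) / (350 − 0) = -0.0008571
∂h/∂y = (327.2 − 327.6) / (-330 − 0) = +0.001212
Flow = −∇h = (+0.0008571 east, -0.001212 north), which points southeast.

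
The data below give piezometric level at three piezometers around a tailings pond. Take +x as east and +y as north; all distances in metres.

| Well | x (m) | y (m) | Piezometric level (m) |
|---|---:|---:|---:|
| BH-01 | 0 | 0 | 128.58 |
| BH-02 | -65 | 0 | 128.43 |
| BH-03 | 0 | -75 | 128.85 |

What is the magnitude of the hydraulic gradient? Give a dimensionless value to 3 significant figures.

0.00428

∂h/∂x = (128.43 − 128.58) / (-65 − 0) = +0.002308
∂h/∂y = (128.85 − 128.58) / (-75 − 0) = -0.003600
|∇h| = √(0.002308² + -0.003600²) = 0.004276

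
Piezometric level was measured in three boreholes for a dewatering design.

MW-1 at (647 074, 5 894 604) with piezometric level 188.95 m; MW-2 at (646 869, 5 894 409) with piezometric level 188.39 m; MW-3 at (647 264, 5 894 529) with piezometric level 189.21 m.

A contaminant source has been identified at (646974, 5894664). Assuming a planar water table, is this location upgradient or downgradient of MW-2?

upgradient

Taking MW-1 as reference: MW-2−MW-1 = (-205, -195, -0.56); MW-3−MW-1 = (190, -75, +0.26).
Determinant of the coordinate differences = (-205)·(-75) − 190·(-195) = 52425.
∂h/∂x = [(-0.56)·(-75) − (+0.26)·(-195)] / 52425 = +0.001768
∂h/∂y = [(-205)·(+0.26) − 190·(-0.56)] / 52425 = +0.001013
Head at (646974, 5894664) = 188.95 + (+0.001768)·(-100) + (+0.001013)·(60) = 188.83 m.
That is higher than the 188.39 m at MW-2, so the point is upgradient.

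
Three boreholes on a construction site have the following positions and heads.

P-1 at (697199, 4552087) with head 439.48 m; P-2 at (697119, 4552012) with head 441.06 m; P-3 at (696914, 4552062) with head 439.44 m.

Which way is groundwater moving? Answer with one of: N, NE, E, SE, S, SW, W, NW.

N

Taking P-1 as reference: P-2−P-1 = (-80, -75, +1.58); P-3−P-1 = (-285, -25, -0.04).
Solve a·Δx + b·Δy = Δh: det = (-80)·(-25) − (-285)·(-75) = -19375.
∂h/∂x = [(+1.58)·(-25) − (-0.04)·(-75)] / -19375 = +0.002194
∂h/∂y = [(-80)·(-0.04) − (-285)·(+1.58)] / -19375 = -0.02341
Flow = −∇h = (-0.002194 east, +0.02341 north), which points north.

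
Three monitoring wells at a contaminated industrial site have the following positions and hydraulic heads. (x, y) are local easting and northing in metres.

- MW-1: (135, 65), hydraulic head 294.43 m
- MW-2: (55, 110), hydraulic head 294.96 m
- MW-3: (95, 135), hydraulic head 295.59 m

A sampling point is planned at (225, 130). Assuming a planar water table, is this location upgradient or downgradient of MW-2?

Differences from MW-1: to MW-2 (Δx, Δy, Δh) = (-80, 45, +0.53); to MW-3 = (-40, 70, +1.16).
Solve a·Δx + b·Δy = Δh: det = (-80)·70 − (-40)·45 = -3800.
∂h/∂x = [(+0.53)·70 − (+1.16)·45] / -3800 = +0.003974
∂h/∂y = [(-80)·(+1.16) − (-40)·(+0.53)] / -3800 = +0.01884
Head at (225, 130) = 294.43 + (+0.003974)·(90) + (+0.01884)·(65) = 296.01 m.
That is higher than the 294.96 m at MW-2, so the point is upgradient.

upgradient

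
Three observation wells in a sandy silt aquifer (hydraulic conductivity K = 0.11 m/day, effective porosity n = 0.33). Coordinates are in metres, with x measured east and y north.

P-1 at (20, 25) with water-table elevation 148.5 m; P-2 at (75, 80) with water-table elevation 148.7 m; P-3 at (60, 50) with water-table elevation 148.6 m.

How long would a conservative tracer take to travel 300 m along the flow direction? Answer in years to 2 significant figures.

Differences from P-1: to P-2 (Δx, Δy, Δh) = (55, 55, +0.2); to P-3 = (40, 25, +0.1).
Solve a·Δx + b·Δy = Δh: det = 55·25 − 40·55 = -825.
∂h/∂x = [(+0.2)·25 − (+0.1)·55] / -825 = +0.0006061
∂h/∂y = [55·(+0.1) − 40·(+0.2)] / -825 = +0.003030
|∇h| = √(0.0006061² + 0.003030²) = 0.00309
Seepage velocity v = K·i/n = 0.11 × 0.00309 / 0.33 = 0.00103 m/day.
t = 300 / 0.00103 = 2.913e+05 days = 798 years.

800 years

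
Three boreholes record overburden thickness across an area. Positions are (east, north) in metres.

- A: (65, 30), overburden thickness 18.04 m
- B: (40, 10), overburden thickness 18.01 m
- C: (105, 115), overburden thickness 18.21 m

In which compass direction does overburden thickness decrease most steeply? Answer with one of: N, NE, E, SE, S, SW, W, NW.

With d = a·x + b·y + c and A as origin, the differences give:
  (-25)·a + (-20)·b = -0.03
  40·a + 85·b = +0.17
Eliminate b (×85 and ×(-20), subtract): -1325·a = 0.850 → a = ∂d/∂x = -0.0006415
Back-substitute: b = ∂d/∂y = +0.002302.
Steepest decrease is along −∇f = (+0.0006415 E, -0.002302 N) → south.

S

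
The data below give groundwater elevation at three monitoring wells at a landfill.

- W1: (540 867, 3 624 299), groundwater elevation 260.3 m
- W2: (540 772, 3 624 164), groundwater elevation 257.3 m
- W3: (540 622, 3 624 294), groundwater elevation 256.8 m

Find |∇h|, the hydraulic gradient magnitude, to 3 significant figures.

0.0187

With h = a·x + b·y + c and W1 as origin, the differences give:
  (-95)·a + (-135)·b = -3.0
  (-245)·a + (-5)·b = -3.5
Eliminate b (×(-5) and ×(-135), subtract): -32600·a = -457.50 → a = ∂h/∂x = +0.01403
Back-substitute: b = ∂h/∂y = +0.01235.
|∇h| = √(0.01403² + 0.01235²) = 0.01869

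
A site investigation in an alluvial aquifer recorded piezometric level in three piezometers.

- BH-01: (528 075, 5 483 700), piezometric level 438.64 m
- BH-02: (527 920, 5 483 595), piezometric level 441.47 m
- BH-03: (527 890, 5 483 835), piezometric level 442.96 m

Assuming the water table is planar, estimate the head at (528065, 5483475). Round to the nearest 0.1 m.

438.0 m

With h = a·x + b·y + c and BH-01 as origin, the differences give:
  (-155)·a + (-105)·b = +2.83
  (-185)·a + 135·b = +4.32
Eliminate b (×135 and ×(-105), subtract): -40350·a = 835.650 → a = ∂h/∂x = -0.02071
Back-substitute: b = ∂h/∂y = +0.003620.
h(528065, 5483475) = 438.64 + (-0.02071)·(-10) + (+0.003620)·(-225) = 438.64 +0.207 -0.814 = 438.033 m.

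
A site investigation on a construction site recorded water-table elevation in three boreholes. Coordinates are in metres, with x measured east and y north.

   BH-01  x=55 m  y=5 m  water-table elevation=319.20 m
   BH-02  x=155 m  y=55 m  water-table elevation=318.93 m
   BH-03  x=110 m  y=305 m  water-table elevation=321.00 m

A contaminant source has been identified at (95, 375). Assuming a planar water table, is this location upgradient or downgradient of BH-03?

Three-point gradient (reference BH-01): Δ to BH-02 = (100, 50, -0.27), Δ to BH-03 = (55, 300, +1.80).
∂h/∂x = -0.006275, ∂h/∂y = +0.007150 (det = 27250).
Head at (95, 375) = 319.20 + (-0.006275)·(40) + (+0.007150)·(370) = 321.59 m.
That is higher than the 321.00 m at BH-03, so the point is upgradient.

upgradient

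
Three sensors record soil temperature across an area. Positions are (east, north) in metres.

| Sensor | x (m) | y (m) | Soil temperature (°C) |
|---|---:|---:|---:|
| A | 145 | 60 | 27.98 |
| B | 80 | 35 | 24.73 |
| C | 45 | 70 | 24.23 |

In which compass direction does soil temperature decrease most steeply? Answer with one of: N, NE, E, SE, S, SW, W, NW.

Three-point gradient (reference A): Δ to B = (-65, -25, -3.25), Δ to C = (-100, 10, -3.75).
∂T/∂x = +0.04008, ∂T/∂y = +0.02579 (det = -3150).
Steepest decrease is along −∇f = (-0.04008 E, -0.02579 N) → southwest.

SW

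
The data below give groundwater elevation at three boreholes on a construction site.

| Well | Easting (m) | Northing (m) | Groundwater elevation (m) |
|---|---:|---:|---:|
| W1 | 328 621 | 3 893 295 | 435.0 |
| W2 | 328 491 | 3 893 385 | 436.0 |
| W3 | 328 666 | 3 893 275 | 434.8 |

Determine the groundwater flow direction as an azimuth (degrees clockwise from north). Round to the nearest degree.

Differences from W1: to W2 (Δx, Δy, Δh) = (-130, 90, +1.0); to W3 = (45, -20, -0.2).
Determinant of the coordinate differences = (-130)·(-20) − 45·90 = -1450.
∂h/∂x = [(+1.0)·(-20) − (-0.2)·90] / -1450 = +0.001379
∂h/∂y = [(-130)·(-0.2) − 45·(+1.0)] / -1450 = +0.01310
Flow direction (−∇h) has components (-0.001379 E, -0.01310 N).
Azimuth = atan2(E, N) = atan2(-0.001379, -0.01310) = 186.0° ≈ 186°.

186°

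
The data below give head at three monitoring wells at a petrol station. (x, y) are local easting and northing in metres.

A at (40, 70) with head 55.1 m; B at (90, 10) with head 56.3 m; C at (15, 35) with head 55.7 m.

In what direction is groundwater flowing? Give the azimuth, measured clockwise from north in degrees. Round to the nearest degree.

With h = a·x + b·y + c and A as origin, the differences give:
  50·a + (-60)·b = +1.2
  (-25)·a + (-35)·b = +0.6
Eliminate b (×(-35) and ×(-60), subtract): -3250·a = -6.00 → a = ∂h/∂x = +0.001846
Back-substitute: b = ∂h/∂y = -0.01846.
Flow direction (−∇h) has components (-0.001846 E, +0.01846 N).
Azimuth = atan2(E, N) = atan2(-0.001846, +0.01846) = 354.3° ≈ 354°.

354°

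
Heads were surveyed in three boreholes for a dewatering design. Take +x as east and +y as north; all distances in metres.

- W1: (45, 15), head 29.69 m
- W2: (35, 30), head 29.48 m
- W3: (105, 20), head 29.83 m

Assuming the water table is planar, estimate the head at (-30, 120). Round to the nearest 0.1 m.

28.2 m

With h = a·x + b·y + c and W1 as origin, the differences give:
  (-10)·a + 15·b = -0.21
  60·a + 5·b = +0.14
Eliminate b (×5 and ×15, subtract): -950·a = -3.150 → a = ∂h/∂x = +0.003316
Back-substitute: b = ∂h/∂y = -0.01179.
h(-30, 120) = 29.69 + (+0.003316)·(-75) + (-0.01179)·(105) = 29.69 -0.249 -1.238 = 28.203 m.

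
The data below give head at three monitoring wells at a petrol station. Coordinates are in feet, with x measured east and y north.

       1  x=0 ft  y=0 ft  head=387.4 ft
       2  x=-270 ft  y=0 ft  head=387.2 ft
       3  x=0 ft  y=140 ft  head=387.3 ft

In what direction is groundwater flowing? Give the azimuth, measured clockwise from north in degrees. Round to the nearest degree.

314°

∂h/∂x = (387.2 − 387.4) / (-270 − 0) = +0.0007407
∂h/∂y = (387.3 − 387.4) / (140 − 0) = -0.0007143
Flow direction (−∇h) has components (-0.0007407 E, +0.0007143 N).
Azimuth = atan2(E, N) = atan2(-0.0007407, +0.0007143) = 314.0° ≈ 314°.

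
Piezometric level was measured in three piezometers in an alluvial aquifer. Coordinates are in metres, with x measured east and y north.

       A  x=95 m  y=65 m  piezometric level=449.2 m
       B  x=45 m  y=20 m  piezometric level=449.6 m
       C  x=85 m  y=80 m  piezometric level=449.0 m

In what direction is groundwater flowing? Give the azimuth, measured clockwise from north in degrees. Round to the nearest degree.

348°

Taking A as reference: B−A = (-50, -45, +0.4); C−A = (-10, 15, -0.2).
Determinant of the coordinate differences = (-50)·15 − (-10)·(-45) = -1200.
∂h/∂x = [(+0.4)·15 − (-0.2)·(-45)] / -1200 = +0.002500
∂h/∂y = [(-50)·(-0.2) − (-10)·(+0.4)] / -1200 = -0.01167
Flow direction (−∇h) has components (-0.002500 E, +0.01167 N).
Azimuth = atan2(E, N) = atan2(-0.002500, +0.01167) = 347.9° ≈ 348°.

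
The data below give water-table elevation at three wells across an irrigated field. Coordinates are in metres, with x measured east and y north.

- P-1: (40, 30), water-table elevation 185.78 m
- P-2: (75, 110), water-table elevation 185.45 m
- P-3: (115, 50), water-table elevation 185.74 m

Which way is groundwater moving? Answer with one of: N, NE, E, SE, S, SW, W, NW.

With h = a·x + b·y + c and P-1 as origin, the differences give:
  35·a + 80·b = -0.33
  75·a + 20·b = -0.04
Eliminate b (×20 and ×80, subtract): -5300·a = -3.400 → a = ∂h/∂x = +0.0006415
Back-substitute: b = ∂h/∂y = -0.004406.
Flow = −∇h = (-0.0006415 east, +0.004406 north), which points north.

N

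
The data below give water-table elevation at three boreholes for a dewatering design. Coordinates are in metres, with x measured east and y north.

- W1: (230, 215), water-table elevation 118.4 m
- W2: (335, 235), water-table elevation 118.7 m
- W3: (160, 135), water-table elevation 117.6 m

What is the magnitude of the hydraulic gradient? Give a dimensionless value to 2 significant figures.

0.0091

Differences from W1: to W2 (Δx, Δy, Δh) = (105, 20, +0.3); to W3 = (-70, -80, -0.8).
Solve a·Δx + b·Δy = Δh: det = 105·(-80) − (-70)·20 = -7000.
∂h/∂x = [(+0.3)·(-80) − (-0.8)·20] / -7000 = +0.001143
∂h/∂y = [105·(-0.8) − (-70)·(+0.3)] / -7000 = +0.009000
|∇h| = √(0.001143² + 0.009000²) = 0.009072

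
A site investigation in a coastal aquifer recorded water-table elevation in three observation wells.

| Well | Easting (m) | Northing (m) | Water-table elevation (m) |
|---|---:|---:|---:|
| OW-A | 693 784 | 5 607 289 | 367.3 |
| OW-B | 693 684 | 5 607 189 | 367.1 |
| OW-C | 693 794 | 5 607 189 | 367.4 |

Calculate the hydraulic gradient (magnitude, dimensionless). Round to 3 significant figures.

0.00282

Taking OW-A as reference: OW-B−OW-A = (-100, -100, -0.2); OW-C−OW-A = (10, -100, +0.1).
Determinant of the coordinate differences = (-100)·(-100) − 10·(-100) = 11000.
∂h/∂x = [(-0.2)·(-100) − (+0.1)·(-100)] / 11000 = +0.002727
∂h/∂y = [(-100)·(+0.1) − 10·(-0.2)] / 11000 = -0.0007273
|∇h| = √(0.002727² + -0.0007273²) = 0.002822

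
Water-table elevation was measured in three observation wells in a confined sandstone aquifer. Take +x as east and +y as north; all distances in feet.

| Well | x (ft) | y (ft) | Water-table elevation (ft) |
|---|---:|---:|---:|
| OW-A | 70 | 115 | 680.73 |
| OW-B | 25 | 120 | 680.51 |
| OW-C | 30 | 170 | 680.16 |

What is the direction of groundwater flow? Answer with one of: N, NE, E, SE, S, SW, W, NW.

With h = a·x + b·y + c and OW-A as origin, the differences give:
  (-45)·a + 5·b = -0.22
  (-40)·a + 55·b = -0.57
Eliminate b (×55 and ×5, subtract): -2275·a = -9.250 → a = ∂h/∂x = +0.004066
Back-substitute: b = ∂h/∂y = -0.007407.
Flow = −∇h = (-0.004066 east, +0.007407 north), which points northwest.

NW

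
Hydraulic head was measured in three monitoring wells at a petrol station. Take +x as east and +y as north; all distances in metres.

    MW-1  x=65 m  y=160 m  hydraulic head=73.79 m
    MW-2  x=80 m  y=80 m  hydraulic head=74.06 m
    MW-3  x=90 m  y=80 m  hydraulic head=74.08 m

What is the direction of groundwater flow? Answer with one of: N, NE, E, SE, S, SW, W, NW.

Taking MW-1 as reference: MW-2−MW-1 = (15, -80, +0.27); MW-3−MW-1 = (25, -80, +0.29).
Determinant of the coordinate differences = 15·(-80) − 25·(-80) = 800.
∂h/∂x = [(+0.27)·(-80) − (+0.29)·(-80)] / 800 = +0.002000
∂h/∂y = [15·(+0.29) − 25·(+0.27)] / 800 = -0.003000
Flow = −∇h = (-0.002000 east, +0.003000 north), which points northwest.

NW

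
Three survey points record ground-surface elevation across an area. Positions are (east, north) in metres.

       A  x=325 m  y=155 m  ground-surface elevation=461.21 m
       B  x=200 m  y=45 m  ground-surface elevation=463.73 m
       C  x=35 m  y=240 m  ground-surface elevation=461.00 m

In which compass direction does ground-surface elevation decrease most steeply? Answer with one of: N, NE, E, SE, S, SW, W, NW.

Three-point gradient (reference A): Δ to B = (-125, -110, +2.52), Δ to C = (-290, 85, -0.21).
∂z/∂x = -0.004494, ∂z/∂y = -0.01780 (det = -42525).
Steepest decrease is along −∇f = (+0.004494 E, +0.01780 N) → north.

N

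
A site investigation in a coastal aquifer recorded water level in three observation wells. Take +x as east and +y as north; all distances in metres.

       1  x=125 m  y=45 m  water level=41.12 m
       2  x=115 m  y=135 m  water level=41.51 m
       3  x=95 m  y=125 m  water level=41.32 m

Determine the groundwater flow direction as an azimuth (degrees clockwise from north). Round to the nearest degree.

Taking 1 as reference: 2−1 = (-10, 90, +0.39); 3−1 = (-30, 80, +0.20).
Solve a·Δx + b·Δy = Δh: det = (-10)·80 − (-30)·90 = 1900.
∂h/∂x = [(+0.39)·80 − (+0.20)·90] / 1900 = +0.006947
∂h/∂y = [(-10)·(+0.20) − (-30)·(+0.39)] / 1900 = +0.005105
Flow direction (−∇h) has components (-0.006947 E, -0.005105 N).
Azimuth = atan2(E, N) = atan2(-0.006947, -0.005105) = 233.7° ≈ 234°.

234°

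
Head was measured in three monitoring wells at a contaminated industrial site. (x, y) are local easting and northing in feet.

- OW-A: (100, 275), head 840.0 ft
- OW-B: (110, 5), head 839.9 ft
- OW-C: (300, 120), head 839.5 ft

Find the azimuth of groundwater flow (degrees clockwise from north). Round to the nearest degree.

097°

Taking OW-A as reference: OW-B−OW-A = (10, -270, -0.1); OW-C−OW-A = (200, -155, -0.5).
Solve a·Δx + b·Δy = Δh: det = 10·(-155) − 200·(-270) = 52450.
∂h/∂x = [(-0.1)·(-155) − (-0.5)·(-270)] / 52450 = -0.002278
∂h/∂y = [10·(-0.5) − 200·(-0.1)] / 52450 = +0.0002860
Flow direction (−∇h) has components (+0.002278 E, -0.0002860 N).
Azimuth = atan2(E, N) = atan2(+0.002278, -0.0002860) = 97.2° ≈ 097°.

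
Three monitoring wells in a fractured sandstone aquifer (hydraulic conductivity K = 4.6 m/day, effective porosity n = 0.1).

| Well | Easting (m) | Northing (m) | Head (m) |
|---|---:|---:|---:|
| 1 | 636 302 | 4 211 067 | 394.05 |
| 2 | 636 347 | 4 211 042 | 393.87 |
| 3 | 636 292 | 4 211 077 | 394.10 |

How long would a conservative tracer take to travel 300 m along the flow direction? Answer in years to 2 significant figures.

5.0 years

With h = a·x + b·y + c and 1 as origin, the differences give:
  45·a + (-25)·b = -0.18
  (-10)·a + 10·b = +0.05
Eliminate b (×10 and ×(-25), subtract): 200·a = -0.550 → a = ∂h/∂x = -0.002750
Back-substitute: b = ∂h/∂y = +0.002250.
|∇h| = √(-0.002750² + 0.002250²) = 0.003553
Seepage velocity v = K·i/n = 4.6 × 0.003553 / 0.1 = 0.1634 m/day.
t = 300 / 0.1634 = 1836 days = 5.03 years.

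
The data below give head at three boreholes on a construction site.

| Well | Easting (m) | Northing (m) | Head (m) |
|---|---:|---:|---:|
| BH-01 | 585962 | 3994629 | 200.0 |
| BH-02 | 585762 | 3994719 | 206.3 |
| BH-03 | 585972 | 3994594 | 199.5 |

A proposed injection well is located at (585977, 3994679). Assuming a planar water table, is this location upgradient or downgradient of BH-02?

Taking BH-01 as reference: BH-02−BH-01 = (-200, 90, +6.3); BH-03−BH-01 = (10, -35, -0.5).
Solve a·Δx + b·Δy = Δh: det = (-200)·(-35) − 10·90 = 6100.
∂h/∂x = [(+6.3)·(-35) − (-0.5)·90] / 6100 = -0.02877
∂h/∂y = [(-200)·(-0.5) − 10·(+6.3)] / 6100 = +0.006066
Head at (585977, 3994679) = 200.0 + (-0.02877)·(15) + (+0.006066)·(50) = 199.87 m.
That is lower than the 206.3 m at BH-02, so the point is downgradient.

downgradient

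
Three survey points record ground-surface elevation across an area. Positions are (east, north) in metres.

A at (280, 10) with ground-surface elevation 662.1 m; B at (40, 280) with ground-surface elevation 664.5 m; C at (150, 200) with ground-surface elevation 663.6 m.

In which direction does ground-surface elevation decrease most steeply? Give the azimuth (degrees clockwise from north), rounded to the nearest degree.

133°

With z = a·x + b·y + c and A as origin, the differences give:
  (-240)·a + 270·b = +2.4
  (-130)·a + 190·b = +1.5
Eliminate b (×190 and ×270, subtract): -10500·a = 51.00 → a = ∂z/∂x = -0.004857
Back-substitute: b = ∂z/∂y = +0.004571.
Steepest decrease is along −∇f: components (+0.004857 E, -0.004571 N).
Azimuth = atan2(+0.004857, -0.004571) = 133.3° ≈ 133°.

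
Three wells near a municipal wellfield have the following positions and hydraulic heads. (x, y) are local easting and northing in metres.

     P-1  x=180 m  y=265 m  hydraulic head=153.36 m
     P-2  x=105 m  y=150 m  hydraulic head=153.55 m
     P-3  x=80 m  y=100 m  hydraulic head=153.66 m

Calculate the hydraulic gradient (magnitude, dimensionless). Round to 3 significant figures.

0.00538

With h = a·x + b·y + c and P-1 as origin, the differences give:
  (-75)·a + (-115)·b = +0.19
  (-100)·a + (-165)·b = +0.30
Eliminate b (×(-165) and ×(-115), subtract): 875·a = 3.150 → a = ∂h/∂x = +0.003600
Back-substitute: b = ∂h/∂y = -0.004000.
|∇h| = √(0.003600² + -0.004000²) = 0.005381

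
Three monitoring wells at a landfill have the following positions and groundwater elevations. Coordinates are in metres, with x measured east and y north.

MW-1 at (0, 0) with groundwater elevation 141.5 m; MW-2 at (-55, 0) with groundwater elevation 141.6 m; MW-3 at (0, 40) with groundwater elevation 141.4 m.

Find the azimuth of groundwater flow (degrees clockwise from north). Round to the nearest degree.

036°

∂h/∂x = (141.6 − 141.5) / (-55 − 0) = -0.001818
∂h/∂y = (141.4 − 141.5) / (40 − 0) = -0.002500
Flow direction (−∇h) has components (+0.001818 E, +0.002500 N).
Azimuth = atan2(E, N) = atan2(+0.001818, +0.002500) = 36.0° ≈ 036°.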